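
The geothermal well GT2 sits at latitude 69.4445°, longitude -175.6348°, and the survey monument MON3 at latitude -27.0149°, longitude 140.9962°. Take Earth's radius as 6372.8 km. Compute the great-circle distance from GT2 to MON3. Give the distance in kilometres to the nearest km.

11280 km

Δφ = -96.4594°,  Δλ = -43.3690°
a = sin²(Δφ/2) + cos φ₁ cos φ₂ sin²(Δλ/2) = 0.598956
c = 2·arcsin(√a) = 1.770023 rad = 101.4148°
d = R·c = 6372.8 × 1.770023 = 11280.0 km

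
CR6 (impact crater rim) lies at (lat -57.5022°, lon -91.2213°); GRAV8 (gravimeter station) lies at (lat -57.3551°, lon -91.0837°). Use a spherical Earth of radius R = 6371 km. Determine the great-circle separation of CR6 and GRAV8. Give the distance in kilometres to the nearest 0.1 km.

Δφ = 0.1471°,  Δλ = 0.1376°
a = sin²(Δφ/2) + cos φ₁ cos φ₂ sin²(Δλ/2) = 0.000002
c = 2·arcsin(√a) = 0.002875 rad = 0.1647°
d = R·c = 6371 × 0.002875 = 18.3 km

18.3 km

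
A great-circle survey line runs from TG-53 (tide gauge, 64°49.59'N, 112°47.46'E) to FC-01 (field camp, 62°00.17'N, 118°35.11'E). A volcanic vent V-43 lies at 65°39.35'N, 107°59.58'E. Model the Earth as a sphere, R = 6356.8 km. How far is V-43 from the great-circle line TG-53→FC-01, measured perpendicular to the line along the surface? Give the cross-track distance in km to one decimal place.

83.3 km

TG-53: φ = +64.82650°, λ = +112.79100°
FC-01: φ = +62.00283°, λ = +118.58517°
V-43: φ = +65.65583°, λ = +107.99300°
δ₁₃ = central angle TG-53→V-43 = 0.037928 rad  (haversine)
θ₁₃ = bearing TG-53→V-43 = 294.594°,  θ₁₂ = bearing TG-53→FC-01 = 134.819°
dₓₜ = R·arcsin(sin δ₁₃ · sin(θ₁₃ − θ₁₂)) = 6356.8·arcsin(0.03792·sin(159.776°)) = 83.331 km
|dₓₜ| = 83.331 km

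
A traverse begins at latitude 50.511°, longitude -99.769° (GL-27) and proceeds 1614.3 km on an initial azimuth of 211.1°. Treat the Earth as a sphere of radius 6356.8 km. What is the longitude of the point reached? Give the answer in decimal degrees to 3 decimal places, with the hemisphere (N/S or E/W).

δ = d/R = 1614.3/6356.8 = 0.253949 rad
φ₂ = arcsin(sin φ₁ cos δ + cos φ₁ sin δ cos θ)
   = arcsin(0.77175·0.96793 + 0.63593·0.25123·-0.85627) = 37.60362°
λ₂ = λ₁ + atan2(sin θ sin δ cos φ₁, cos δ − sin φ₁ sin φ₂) = -109.19630°

109.196°W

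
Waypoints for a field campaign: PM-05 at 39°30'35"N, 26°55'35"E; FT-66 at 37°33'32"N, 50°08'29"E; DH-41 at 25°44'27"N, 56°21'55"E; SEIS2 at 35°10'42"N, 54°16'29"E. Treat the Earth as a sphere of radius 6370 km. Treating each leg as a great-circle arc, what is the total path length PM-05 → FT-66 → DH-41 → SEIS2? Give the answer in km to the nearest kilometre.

PM-05: φ = +39.50972°, λ = +26.92639°
FT-66: φ = +37.55889°, λ = +50.14139°
DH-41: φ = +25.74083°, λ = +56.36528°
SEIS2: φ = +35.17833°, λ = +54.27472°
PM-05→FT-66: c = 0.317880 rad, d = 2024.89 km
FT-66→DH-41: c = 0.225895 rad, d = 1438.95 km
DH-41→SEIS2: c = 0.167678 rad, d = 1068.11 km
Total = 2024.89 + 1438.95 + 1068.11 = 4531.95 km

4532 km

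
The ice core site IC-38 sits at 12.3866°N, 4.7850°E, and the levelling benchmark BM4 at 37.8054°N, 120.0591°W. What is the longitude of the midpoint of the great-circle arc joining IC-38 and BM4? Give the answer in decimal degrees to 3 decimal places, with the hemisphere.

Bx = cos φ₂ cos Δλ = -0.451418,  By = cos φ₂ sin Δλ = -0.648440
φₘ = atan2(sin φ₁ + sin φ₂, √((cos φ₁ + Bx)² + By²)) = 44.75768°
λₘ = λ₁ + atan2(By, cos φ₁ + Bx) = -46.20394°

46.204°W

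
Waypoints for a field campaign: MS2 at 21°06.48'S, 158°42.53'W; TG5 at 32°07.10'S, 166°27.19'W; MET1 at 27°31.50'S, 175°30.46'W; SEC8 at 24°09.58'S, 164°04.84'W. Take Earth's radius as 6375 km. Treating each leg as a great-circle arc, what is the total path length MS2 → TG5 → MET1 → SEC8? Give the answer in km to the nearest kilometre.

3661 km

MS2: φ = -21.10800°, λ = -158.70883°
TG5: φ = -32.11833°, λ = -166.45317°
MET1: φ = -27.52500°, λ = -175.50767°
SEC8: φ = -24.15967°, λ = -164.08067°
MS2→TG5: c = 0.226821 rad, d = 1445.98 km
TG5→MET1: c = 0.158729 rad, d = 1011.90 km
MET1→SEC8: c = 0.188764 rad, d = 1203.37 km
Total = 1445.98 + 1011.90 + 1203.37 = 3661.25 km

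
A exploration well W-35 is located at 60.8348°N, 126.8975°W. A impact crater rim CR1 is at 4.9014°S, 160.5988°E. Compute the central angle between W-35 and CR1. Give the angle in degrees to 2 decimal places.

85.91°

Δφ = -65.7362°,  Δλ = -72.5037°
a = sin²(Δφ/2) + cos φ₁ cos φ₂ sin²(Δλ/2) = 0.464316
c = 2·arcsin(√a) = 1.499367 rad = 85.9074°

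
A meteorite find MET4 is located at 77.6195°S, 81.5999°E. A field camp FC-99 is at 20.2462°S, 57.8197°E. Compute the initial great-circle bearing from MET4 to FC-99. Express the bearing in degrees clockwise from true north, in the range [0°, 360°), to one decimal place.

Δλ = -23.7802°
y = sin Δλ · cos φ₂ = -0.378315
x = cos φ₁ sin φ₂ − sin φ₁ cos φ₂ cos Δλ = 0.764398
θ = atan2(y, x) = -26.3317° → 333.6683° (mod 360°)

333.7°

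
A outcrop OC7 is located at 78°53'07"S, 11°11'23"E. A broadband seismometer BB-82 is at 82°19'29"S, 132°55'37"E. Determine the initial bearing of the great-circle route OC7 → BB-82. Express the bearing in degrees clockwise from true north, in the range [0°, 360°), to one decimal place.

OC7: φ = -78.88528°, λ = +11.18972°
BB-82: φ = -82.32472°, λ = +132.92694°
Δλ = 121.7372°
y = sin Δλ · cos φ₂ = 0.113588
x = cos φ₁ sin φ₂ − sin φ₁ cos φ₂ cos Δλ = -0.259984
θ = atan2(y, x) = 156.3994° → 156.3994° (mod 360°)

156.4°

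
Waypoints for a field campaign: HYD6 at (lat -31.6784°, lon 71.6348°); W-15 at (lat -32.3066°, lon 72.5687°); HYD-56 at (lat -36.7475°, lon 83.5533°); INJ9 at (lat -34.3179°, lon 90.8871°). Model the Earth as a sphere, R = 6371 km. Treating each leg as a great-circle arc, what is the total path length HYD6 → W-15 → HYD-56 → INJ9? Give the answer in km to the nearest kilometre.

HYD6→W-15: c = 0.017644 rad, d = 112.41 km
W-15→HYD-56: c = 0.175785 rad, d = 1119.92 km
HYD-56→INJ9: c = 0.112424 rad, d = 716.25 km
Total = 112.41 + 1119.92 + 716.25 = 1948.59 km

1949 km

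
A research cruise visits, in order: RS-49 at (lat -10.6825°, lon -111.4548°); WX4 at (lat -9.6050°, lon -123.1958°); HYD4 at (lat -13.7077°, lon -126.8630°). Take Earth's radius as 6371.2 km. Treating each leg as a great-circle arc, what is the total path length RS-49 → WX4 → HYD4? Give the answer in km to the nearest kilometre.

RS-49→WX4: c = 0.202577 rad, d = 1290.66 km
WX4→HYD4: c = 0.095157 rad, d = 606.26 km
Total = 1290.66 + 606.26 = 1896.92 km

1897 km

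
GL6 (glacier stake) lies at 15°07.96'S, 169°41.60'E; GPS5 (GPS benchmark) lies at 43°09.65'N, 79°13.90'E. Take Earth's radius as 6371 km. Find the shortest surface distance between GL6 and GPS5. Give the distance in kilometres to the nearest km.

GL6: φ = -15.13267°, λ = +169.69333°
GPS5: φ = +43.16083°, λ = +79.23167°
Δφ = 58.2935°,  Δλ = -90.4617°
a = sin²(Δφ/2) + cos φ₁ cos φ₂ sin²(Δλ/2) = 0.592124
c = 2·arcsin(√a) = 1.756103 rad = 100.6173°
d = R·c = 6371 × 1.756103 = 11188.1 km

11188 km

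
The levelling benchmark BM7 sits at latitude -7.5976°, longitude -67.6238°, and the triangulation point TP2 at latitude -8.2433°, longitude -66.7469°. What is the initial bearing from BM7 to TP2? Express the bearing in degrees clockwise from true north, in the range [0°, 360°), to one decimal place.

Δλ = 0.8769°
y = sin Δλ · cos φ₂ = 0.015146
x = cos φ₁ sin φ₂ − sin φ₁ cos φ₂ cos Δλ = -0.011285
θ = atan2(y, x) = 126.6882° → 126.6882° (mod 360°)

126.7°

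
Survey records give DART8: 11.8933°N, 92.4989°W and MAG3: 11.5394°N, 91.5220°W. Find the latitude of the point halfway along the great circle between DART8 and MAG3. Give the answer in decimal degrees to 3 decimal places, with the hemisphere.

Bx = cos φ₂ cos Δλ = 0.979645,  By = cos φ₂ sin Δλ = 0.016705
φₘ = atan2(sin φ₁ + sin φ₂, √((cos φ₁ + Bx)² + By²)) = 11.71676°
λₘ = λ₁ + atan2(By, cos φ₁ + Bx) = -92.01014°

11.717°N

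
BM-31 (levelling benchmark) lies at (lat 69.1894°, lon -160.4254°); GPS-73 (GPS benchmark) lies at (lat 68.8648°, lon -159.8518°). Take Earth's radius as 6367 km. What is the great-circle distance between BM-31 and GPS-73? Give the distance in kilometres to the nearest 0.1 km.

42.7 km

Δφ = -0.3246°,  Δλ = 0.5736°
a = sin²(Δφ/2) + cos φ₁ cos φ₂ sin²(Δλ/2) = 0.000011
c = 2·arcsin(√a) = 0.006703 rad = 0.3841°
d = R·c = 6367 × 0.006703 = 42.7 km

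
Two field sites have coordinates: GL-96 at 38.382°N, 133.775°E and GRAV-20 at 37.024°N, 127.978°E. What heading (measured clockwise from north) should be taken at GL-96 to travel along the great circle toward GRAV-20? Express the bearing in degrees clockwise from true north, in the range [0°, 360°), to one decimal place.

255.3°

Δλ = -5.7970°
y = sin Δλ · cos φ₂ = -0.080640
x = cos φ₁ sin φ₂ − sin φ₁ cos φ₂ cos Δλ = -0.021164
θ = atan2(y, x) = -104.7058° → 255.2942° (mod 360°)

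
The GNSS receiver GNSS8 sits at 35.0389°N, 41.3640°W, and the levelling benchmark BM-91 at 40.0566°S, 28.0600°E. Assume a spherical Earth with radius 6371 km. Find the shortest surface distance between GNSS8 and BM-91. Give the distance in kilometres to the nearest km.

Δφ = -75.0955°,  Δλ = 69.4240°
a = sin²(Δφ/2) + cos φ₁ cos φ₂ sin²(Δλ/2) = 0.574615
c = 2·arcsin(√a) = 1.720586 rad = 98.5823°
d = R·c = 6371 × 1.720586 = 10961.9 km

10962 km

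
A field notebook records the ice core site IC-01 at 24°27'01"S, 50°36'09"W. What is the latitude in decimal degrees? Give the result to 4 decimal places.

24.4503°S

24° + 27′/60 + 1″/3600 = 24 + 0.45000 + 0.00028 = 24.4503°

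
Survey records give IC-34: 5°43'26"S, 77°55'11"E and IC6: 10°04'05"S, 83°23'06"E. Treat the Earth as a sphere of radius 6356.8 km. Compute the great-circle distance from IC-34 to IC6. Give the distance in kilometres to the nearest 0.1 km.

IC-34: φ = -5.72389°, λ = +77.91972°
IC6: φ = -10.06806°, λ = +83.38500°
Δφ = -4.3442°,  Δλ = 5.4653°
a = sin²(Δφ/2) + cos φ₁ cos φ₂ sin²(Δλ/2) = 0.003663
c = 2·arcsin(√a) = 0.121124 rad = 6.9399°
d = R·c = 6356.8 × 0.121124 = 770.0 km

770.0 km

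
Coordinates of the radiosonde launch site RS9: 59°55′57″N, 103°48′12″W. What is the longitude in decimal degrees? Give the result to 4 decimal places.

103.8033°W

103° + 48′/60 + 12″/3600 = 103 + 0.80000 + 0.00333 = 103.8033°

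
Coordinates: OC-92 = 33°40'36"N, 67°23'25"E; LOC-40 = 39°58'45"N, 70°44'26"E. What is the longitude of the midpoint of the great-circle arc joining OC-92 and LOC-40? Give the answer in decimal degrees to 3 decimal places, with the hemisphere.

68.996°E

OC-92: φ = +33.67667°, λ = +67.39028°
LOC-40: φ = +39.97917°, λ = +70.74056°
Bx = cos φ₂ cos Δλ = 0.764968,  By = cos φ₂ sin Δλ = 0.044781
φₘ = atan2(sin φ₁ + sin φ₂, √((cos φ₁ + Bx)² + By²)) = 36.83965°
λₘ = λ₁ + atan2(By, cos φ₁ + Bx) = 68.99633°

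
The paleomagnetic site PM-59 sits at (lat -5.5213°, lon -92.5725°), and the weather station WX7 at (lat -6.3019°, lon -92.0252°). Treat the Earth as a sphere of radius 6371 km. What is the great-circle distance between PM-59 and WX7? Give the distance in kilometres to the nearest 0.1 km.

Δφ = -0.7806°,  Δλ = 0.5473°
a = sin²(Δφ/2) + cos φ₁ cos φ₂ sin²(Δλ/2) = 0.000069
c = 2·arcsin(√a) = 0.016610 rad = 0.9517°
d = R·c = 6371 × 0.016610 = 105.8 km

105.8 km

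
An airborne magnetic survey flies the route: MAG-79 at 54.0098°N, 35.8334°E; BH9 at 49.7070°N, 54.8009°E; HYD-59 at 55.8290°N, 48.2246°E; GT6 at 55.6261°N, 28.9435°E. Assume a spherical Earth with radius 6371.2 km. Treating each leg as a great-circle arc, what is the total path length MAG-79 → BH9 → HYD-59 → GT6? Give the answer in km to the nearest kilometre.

3397 km

MAG-79→BH9: c = 0.217003 rad, d = 1382.57 km
BH9→HYD-59: c = 0.127309 rad, d = 811.11 km
HYD-59→GT6: c = 0.188924 rad, d = 1203.67 km
Total = 1382.57 + 811.11 + 1203.67 = 3397.35 km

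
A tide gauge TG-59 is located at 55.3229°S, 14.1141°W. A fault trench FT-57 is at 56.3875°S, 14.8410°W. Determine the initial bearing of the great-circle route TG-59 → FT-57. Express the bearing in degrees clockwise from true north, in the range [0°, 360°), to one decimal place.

Δλ = -0.7269°
y = sin Δλ · cos φ₂ = -0.007023
x = cos φ₁ sin φ₂ − sin φ₁ cos φ₂ cos Δλ = -0.018616
θ = atan2(y, x) = -159.3314° → 200.6686° (mod 360°)

200.7°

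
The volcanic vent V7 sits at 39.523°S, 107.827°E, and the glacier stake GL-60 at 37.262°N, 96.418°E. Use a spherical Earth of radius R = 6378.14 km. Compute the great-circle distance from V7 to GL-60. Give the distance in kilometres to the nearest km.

8627 km

Δφ = 76.7850°,  Δλ = -11.4090°
a = sin²(Δφ/2) + cos φ₁ cos φ₂ sin²(Δλ/2) = 0.391763
c = 2·arcsin(√a) = 1.352594 rad = 77.4979°
d = R·c = 6378.14 × 1.352594 = 8627.0 km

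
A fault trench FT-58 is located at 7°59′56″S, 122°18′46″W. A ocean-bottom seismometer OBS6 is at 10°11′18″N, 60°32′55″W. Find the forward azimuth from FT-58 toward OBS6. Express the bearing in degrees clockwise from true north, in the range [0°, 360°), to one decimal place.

74.5°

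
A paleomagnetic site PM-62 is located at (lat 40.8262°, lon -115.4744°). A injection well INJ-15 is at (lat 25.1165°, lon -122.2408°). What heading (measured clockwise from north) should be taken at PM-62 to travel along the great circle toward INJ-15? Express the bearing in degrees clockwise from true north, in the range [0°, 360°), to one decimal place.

201.8°

Δλ = -6.7664°
y = sin Δλ · cos φ₂ = -0.106681
x = cos φ₁ sin φ₂ − sin φ₁ cos φ₂ cos Δλ = -0.266640
θ = atan2(y, x) = -158.1939° → 201.8061° (mod 360°)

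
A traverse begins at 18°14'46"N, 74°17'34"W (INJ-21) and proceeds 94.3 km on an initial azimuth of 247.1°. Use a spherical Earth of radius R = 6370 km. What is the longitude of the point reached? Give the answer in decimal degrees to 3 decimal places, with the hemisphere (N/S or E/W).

INJ-21: φ = +18.24611°, λ = -74.29278°
δ = d/R = 94.3/6370 = 0.014804 rad
φ₂ = arcsin(sin φ₁ cos δ + cos φ₁ sin δ cos θ)
   = arcsin(0.31310·0.99989 + 0.94972·0.01480·-0.38912) = 17.91432°
λ₂ = λ₁ + atan2(sin θ sin δ cos φ₁, cos δ − sin φ₁ sin φ₂) = -75.11393°

75.114°W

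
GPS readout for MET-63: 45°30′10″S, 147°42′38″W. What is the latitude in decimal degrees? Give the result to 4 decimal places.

45.5028°S

45° + 30′/60 + 10″/3600 = 45 + 0.50000 + 0.00278 = 45.5028°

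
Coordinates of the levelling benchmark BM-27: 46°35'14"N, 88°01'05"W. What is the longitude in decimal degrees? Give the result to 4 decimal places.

88° + 1′/60 + 5″/3600 = 88 + 0.01667 + 0.00139 = 88.0181°

88.0181°W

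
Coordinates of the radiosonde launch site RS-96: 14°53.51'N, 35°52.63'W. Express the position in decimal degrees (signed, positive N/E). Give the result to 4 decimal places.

lat: 14.8918° N → +14.8918°
lon: 35.8772° W → -35.8772°

+14.8918°, -35.8772°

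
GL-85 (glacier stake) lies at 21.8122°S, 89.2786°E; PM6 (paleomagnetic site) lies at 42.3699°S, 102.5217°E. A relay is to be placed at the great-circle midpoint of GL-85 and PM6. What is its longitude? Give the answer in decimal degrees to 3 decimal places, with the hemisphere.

95.144°E

Bx = cos φ₂ cos Δλ = 0.719162,  By = cos φ₂ sin Δλ = 0.169249
φₘ = atan2(sin φ₁ + sin φ₂, √((cos φ₁ + Bx)² + By²)) = -32.26165°
λₘ = λ₁ + atan2(By, cos φ₁ + Bx) = 95.14382°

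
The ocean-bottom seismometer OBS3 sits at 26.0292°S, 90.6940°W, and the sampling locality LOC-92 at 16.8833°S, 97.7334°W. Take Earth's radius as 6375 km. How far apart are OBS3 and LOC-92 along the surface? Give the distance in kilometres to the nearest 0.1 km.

Δφ = 9.1459°,  Δλ = -7.0394°
a = sin²(Δφ/2) + cos φ₁ cos φ₂ sin²(Δλ/2) = 0.009597
c = 2·arcsin(√a) = 0.196246 rad = 11.2441°
d = R·c = 6375 × 0.196246 = 1251.1 km

1251.1 km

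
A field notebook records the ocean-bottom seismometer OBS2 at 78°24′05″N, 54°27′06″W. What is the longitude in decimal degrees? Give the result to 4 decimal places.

54.4517°W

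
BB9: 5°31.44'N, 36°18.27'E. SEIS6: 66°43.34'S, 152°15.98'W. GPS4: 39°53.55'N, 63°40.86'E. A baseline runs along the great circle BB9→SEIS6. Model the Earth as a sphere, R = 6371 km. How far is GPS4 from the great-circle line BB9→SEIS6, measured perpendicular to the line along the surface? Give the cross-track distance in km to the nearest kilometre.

BB9: φ = +5.52400°, λ = +36.30450°
SEIS6: φ = -66.72233°, λ = -152.26633°
GPS4: φ = +39.89250°, λ = +63.68100°
δ₁₃ = central angle BB9→GPS4 = 0.737883 rad  (haversine)
θ₁₃ = bearing BB9→GPS4 = 31.631°,  θ₁₂ = bearing BB9→SEIS6 = 176.157°
dₓₜ = R·arcsin(sin δ₁₃ · sin(θ₁₃ − θ₁₂)) = 6371·arcsin(0.67272·sin(-144.526°)) = -2555.238 km
|dₓₜ| = 2555.238 km

2555 km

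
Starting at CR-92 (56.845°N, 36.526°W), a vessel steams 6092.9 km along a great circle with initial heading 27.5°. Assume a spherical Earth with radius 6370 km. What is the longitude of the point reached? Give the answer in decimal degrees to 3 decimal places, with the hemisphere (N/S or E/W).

δ = d/R = 6092.9/6370 = 0.956499 rad
φ₂ = arcsin(sin φ₁ cos δ + cos φ₁ sin δ cos θ)
   = arcsin(0.83719·0.57638 + 0.54691·0.81718·0.88701) = 61.51816°
λ₂ = λ₁ + atan2(sin θ sin δ cos φ₁, cos δ − sin φ₁ sin φ₂) = 91.17158°

91.172°E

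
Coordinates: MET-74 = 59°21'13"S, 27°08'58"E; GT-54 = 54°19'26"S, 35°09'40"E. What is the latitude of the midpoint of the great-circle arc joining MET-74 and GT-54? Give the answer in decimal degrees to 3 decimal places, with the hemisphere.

56.903°S

MET-74: φ = -59.35361°, λ = +27.14944°
GT-54: φ = -54.32389°, λ = +35.16111°
Bx = cos φ₂ cos Δλ = 0.577510,  By = cos φ₂ sin Δλ = 0.081284
φₘ = atan2(sin φ₁ + sin φ₂, √((cos φ₁ + Bx)² + By²)) = -56.90260°
λₘ = λ₁ + atan2(By, cos φ₁ + Bx) = 31.42498°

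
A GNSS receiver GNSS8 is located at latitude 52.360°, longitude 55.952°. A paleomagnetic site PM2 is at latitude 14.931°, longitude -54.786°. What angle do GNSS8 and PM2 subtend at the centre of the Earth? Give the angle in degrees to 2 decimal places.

90.28°

Δφ = -37.4290°,  Δλ = -110.7380°
a = sin²(Δφ/2) + cos φ₁ cos φ₂ sin²(Δλ/2) = 0.502458
c = 2·arcsin(√a) = 1.575712 rad = 90.2817°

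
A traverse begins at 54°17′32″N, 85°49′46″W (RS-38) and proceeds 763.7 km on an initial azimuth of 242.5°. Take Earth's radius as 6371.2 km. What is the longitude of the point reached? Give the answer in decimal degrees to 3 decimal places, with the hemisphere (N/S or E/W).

95.472°W

RS-38: φ = +54.29222°, λ = -85.82944°
δ = d/R = 763.7/6371.2 = 0.119868 rad
φ₂ = arcsin(sin φ₁ cos δ + cos φ₁ sin δ cos θ)
   = arcsin(0.81200·0.99282 + 0.58365·0.11958·-0.46175) = 50.71000°
λ₂ = λ₁ + atan2(sin θ sin δ cos φ₁, cos δ − sin φ₁ sin φ₂) = -95.47200°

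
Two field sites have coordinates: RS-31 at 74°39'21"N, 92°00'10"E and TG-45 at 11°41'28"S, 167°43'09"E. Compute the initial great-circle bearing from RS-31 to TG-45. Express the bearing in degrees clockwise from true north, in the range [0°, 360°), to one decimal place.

106.8°

RS-31: φ = +74.65583°, λ = +92.00278°
TG-45: φ = -11.69111°, λ = +167.71917°
Δλ = 75.7164°
y = sin Δλ · cos φ₂ = 0.948982
x = cos φ₁ sin φ₂ − sin φ₁ cos φ₂ cos Δλ = -0.286612
θ = atan2(y, x) = 106.8054° → 106.8054° (mod 360°)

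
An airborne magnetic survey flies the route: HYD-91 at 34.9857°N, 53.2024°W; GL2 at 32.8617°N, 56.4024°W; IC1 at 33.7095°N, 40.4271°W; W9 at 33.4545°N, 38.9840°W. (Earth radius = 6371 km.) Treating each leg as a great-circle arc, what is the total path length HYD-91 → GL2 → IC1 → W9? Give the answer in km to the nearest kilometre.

HYD-91→GL2: c = 0.059340 rad, d = 378.05 km
GL2→IC1: c = 0.233316 rad, d = 1486.46 km
IC1→W9: c = 0.021450 rad, d = 136.66 km
Total = 378.05 + 1486.46 + 136.66 = 2001.17 km

2001 km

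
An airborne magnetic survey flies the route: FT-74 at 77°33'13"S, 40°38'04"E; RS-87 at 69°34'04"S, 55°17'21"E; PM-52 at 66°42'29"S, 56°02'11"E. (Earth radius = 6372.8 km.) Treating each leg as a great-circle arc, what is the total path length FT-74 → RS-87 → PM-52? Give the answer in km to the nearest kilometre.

1314 km

FT-74: φ = -77.55361°, λ = +40.63444°
RS-87: φ = -69.56778°, λ = +55.28917°
PM-52: φ = -66.70806°, λ = +56.03639°
FT-74→RS-87: c = 0.156012 rad, d = 994.24 km
RS-87→PM-52: c = 0.050146 rad, d = 319.57 km
Total = 994.24 + 319.57 = 1313.81 km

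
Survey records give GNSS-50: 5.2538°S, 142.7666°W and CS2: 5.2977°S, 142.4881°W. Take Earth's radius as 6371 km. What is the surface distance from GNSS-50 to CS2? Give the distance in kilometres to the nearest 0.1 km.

Δφ = -0.0439°,  Δλ = 0.2785°
a = sin²(Δφ/2) + cos φ₁ cos φ₂ sin²(Δλ/2) = 0.000006
c = 2·arcsin(√a) = 0.004900 rad = 0.2808°
d = R·c = 6371 × 0.004900 = 31.2 km

31.2 km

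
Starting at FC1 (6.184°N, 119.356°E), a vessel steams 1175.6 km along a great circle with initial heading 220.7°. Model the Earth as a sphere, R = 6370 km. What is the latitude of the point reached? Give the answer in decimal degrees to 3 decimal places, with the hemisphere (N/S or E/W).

δ = d/R = 1175.6/6370 = 0.184553 rad
φ₂ = arcsin(sin φ₁ cos δ + cos φ₁ sin δ cos θ)
   = arcsin(0.10772·0.98302 + 0.99418·0.18351·-0.75813) = -1.85790°
λ₂ = λ₁ + atan2(sin θ sin δ cos φ₁, cos δ − sin φ₁ sin φ₂) = 112.47963°

1.858°S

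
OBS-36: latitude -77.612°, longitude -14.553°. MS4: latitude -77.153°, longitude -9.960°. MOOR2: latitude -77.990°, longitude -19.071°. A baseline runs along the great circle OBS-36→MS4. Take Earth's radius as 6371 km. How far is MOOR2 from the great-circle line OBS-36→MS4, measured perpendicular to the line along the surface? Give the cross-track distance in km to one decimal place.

δ₁₃ = central angle OBS-36→MOOR2 = 0.017915 rad  (haversine)
θ₁₃ = bearing OBS-36→MOOR2 = 246.202°,  θ₁₂ = bearing OBS-36→MS4 = 67.669°
dₓₜ = R·arcsin(sin δ₁₃ · sin(θ₁₃ − θ₁₂)) = 6371·arcsin(0.01791·sin(178.532°)) = 2.923 km
|dₓₜ| = 2.923 km

2.9 km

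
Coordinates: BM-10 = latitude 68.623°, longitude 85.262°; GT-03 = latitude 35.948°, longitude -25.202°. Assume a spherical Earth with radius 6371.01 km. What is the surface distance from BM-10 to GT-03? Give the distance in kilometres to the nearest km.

7080 km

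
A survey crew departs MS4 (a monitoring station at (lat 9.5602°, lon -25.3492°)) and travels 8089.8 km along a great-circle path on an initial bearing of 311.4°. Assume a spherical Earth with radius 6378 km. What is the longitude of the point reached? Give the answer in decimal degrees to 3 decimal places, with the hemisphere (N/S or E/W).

100.576°W

δ = d/R = 8089.8/6378 = 1.268391 rad
φ₂ = arcsin(sin φ₁ cos δ + cos φ₁ sin δ cos θ)
   = arcsin(0.16608·0.29782 + 0.98611·0.95462·0.66131) = 42.22148°
λ₂ = λ₁ + atan2(sin θ sin δ cos φ₁, cos δ − sin φ₁ sin φ₂) = -100.57637°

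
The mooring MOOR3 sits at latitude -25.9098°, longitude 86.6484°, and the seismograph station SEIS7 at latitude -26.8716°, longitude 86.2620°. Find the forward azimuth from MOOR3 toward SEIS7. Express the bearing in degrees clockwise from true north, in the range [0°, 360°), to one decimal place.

Δλ = -0.3864°
y = sin Δλ · cos φ₂ = -0.006016
x = cos φ₁ sin φ₂ − sin φ₁ cos φ₂ cos Δλ = -0.016795
θ = atan2(y, x) = -160.2929° → 199.7071° (mod 360°)

199.7°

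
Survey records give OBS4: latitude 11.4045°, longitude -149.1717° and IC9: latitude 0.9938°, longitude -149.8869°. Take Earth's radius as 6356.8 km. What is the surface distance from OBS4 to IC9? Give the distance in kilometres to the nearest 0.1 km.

Δφ = -10.4107°,  Δλ = -0.7152°
a = sin²(Δφ/2) + cos φ₁ cos φ₂ sin²(Δλ/2) = 0.008269
c = 2·arcsin(√a) = 0.182123 rad = 10.4349°
d = R·c = 6356.8 × 0.182123 = 1157.7 km

1157.7 km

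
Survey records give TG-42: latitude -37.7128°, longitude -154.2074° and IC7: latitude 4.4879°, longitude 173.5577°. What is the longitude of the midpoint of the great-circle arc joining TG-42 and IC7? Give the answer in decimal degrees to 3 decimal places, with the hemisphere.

172.230°W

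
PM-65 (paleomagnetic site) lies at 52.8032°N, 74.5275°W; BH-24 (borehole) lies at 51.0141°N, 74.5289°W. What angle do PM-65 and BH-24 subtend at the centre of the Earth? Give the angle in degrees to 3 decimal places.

1.789°

Δφ = -1.7891°,  Δλ = -0.0014°
a = sin²(Δφ/2) + cos φ₁ cos φ₂ sin²(Δλ/2) = 0.000244
c = 2·arcsin(√a) = 0.031226 rad = 1.7891°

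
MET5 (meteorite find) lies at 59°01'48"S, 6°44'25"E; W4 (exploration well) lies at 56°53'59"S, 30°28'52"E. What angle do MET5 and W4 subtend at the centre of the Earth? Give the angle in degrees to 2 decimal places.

MET5: φ = -59.03000°, λ = +6.74028°
W4: φ = -56.89972°, λ = +30.48111°
Δφ = 2.1303°,  Δλ = 23.7408°
a = sin²(Δφ/2) + cos φ₁ cos φ₂ sin²(Δλ/2) = 0.012236
c = 2·arcsin(√a) = 0.221687 rad = 12.7018°

12.70°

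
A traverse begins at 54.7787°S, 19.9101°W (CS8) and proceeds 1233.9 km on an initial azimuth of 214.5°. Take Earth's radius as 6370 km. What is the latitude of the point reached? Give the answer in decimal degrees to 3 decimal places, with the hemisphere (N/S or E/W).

63.271°S

δ = d/R = 1233.9/6370 = 0.193705 rad
φ₂ = arcsin(sin φ₁ cos δ + cos φ₁ sin δ cos θ)
   = arcsin(-0.81693·0.98130 + 0.57674·0.19250·-0.82413) = -63.27128°
λ₂ = λ₁ + atan2(sin θ sin δ cos φ₁, cos δ − sin φ₁ sin φ₂) = -33.93930°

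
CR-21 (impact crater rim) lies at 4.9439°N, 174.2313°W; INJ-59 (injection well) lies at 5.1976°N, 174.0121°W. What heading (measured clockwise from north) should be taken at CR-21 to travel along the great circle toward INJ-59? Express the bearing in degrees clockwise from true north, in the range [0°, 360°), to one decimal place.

40.7°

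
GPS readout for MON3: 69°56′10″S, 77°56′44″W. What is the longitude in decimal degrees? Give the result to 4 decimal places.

77.9456°W

77° + 56′/60 + 44″/3600 = 77 + 0.93333 + 0.01222 = 77.9456°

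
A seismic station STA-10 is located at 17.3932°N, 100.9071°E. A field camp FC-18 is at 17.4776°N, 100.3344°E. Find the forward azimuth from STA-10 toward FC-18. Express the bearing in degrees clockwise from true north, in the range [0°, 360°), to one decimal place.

Δλ = -0.5727°
y = sin Δλ · cos φ₂ = -0.009534
x = cos φ₁ sin φ₂ − sin φ₁ cos φ₂ cos Δλ = 0.001487
θ = atan2(y, x) = -81.1332° → 278.8668° (mod 360°)

278.9°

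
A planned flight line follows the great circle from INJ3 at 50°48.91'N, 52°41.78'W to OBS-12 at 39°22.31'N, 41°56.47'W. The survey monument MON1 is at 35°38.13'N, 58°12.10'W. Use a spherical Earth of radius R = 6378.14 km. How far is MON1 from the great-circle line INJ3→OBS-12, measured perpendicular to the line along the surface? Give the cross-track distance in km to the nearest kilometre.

1412 km

INJ3: φ = +50.81517°, λ = -52.69633°
OBS-12: φ = +39.37183°, λ = -41.94117°
MON1: φ = +35.63550°, λ = -58.20167°
δ₁₃ = central angle INJ3→MON1 = 0.273835 rad  (haversine)
θ₁₃ = bearing INJ3→MON1 = 196.758°,  θ₁₂ = bearing INJ3→OBS-12 = 142.481°
dₓₜ = R·arcsin(sin δ₁₃ · sin(θ₁₃ − θ₁₂)) = 6378.14·arcsin(0.27043·sin(54.277°)) = 1411.797 km
|dₓₜ| = 1411.797 km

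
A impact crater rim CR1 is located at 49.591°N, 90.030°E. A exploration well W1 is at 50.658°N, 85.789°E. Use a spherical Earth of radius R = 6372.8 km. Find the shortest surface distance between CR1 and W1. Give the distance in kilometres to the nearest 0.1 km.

324.8 km

Δφ = 1.0670°,  Δλ = -4.2410°
a = sin²(Δφ/2) + cos φ₁ cos φ₂ sin²(Δλ/2) = 0.000649
c = 2·arcsin(√a) = 0.050969 rad = 2.9203°
d = R·c = 6372.8 × 0.050969 = 324.8 km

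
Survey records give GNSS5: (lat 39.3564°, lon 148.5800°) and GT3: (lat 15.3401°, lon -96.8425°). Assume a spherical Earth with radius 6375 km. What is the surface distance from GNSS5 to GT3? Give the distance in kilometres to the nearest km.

Δφ = -24.0163°,  Δλ = 114.5775°
a = sin²(Δφ/2) + cos φ₁ cos φ₂ sin²(Δλ/2) = 0.571190
c = 2·arcsin(√a) = 1.713662 rad = 98.1856°
d = R·c = 6375 × 1.713662 = 10924.6 km

10925 km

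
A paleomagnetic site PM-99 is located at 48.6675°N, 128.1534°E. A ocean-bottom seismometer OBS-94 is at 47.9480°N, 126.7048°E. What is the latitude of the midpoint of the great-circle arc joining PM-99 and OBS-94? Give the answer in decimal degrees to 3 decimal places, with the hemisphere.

48.310°N

Bx = cos φ₂ cos Δλ = 0.669591,  By = cos φ₂ sin Δλ = -0.016933
φₘ = atan2(sin φ₁ + sin φ₂, √((cos φ₁ + Bx)² + By²)) = 48.31002°
λₘ = λ₁ + atan2(By, cos φ₁ + Bx) = 127.42399°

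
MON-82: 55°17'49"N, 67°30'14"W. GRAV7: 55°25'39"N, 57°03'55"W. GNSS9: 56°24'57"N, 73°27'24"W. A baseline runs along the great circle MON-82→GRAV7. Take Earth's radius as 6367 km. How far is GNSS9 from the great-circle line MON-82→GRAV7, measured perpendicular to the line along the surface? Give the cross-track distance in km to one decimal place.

MON-82: φ = +55.29694°, λ = -67.50389°
GRAV7: φ = +55.42750°, λ = -57.06528°
GNSS9: φ = +56.41583°, λ = -73.45667°
δ₁₃ = central angle MON-82→GNSS9 = 0.061473 rad  (haversine)
θ₁₃ = bearing MON-82→GNSS9 = 290.963°,  θ₁₂ = bearing MON-82→GRAV7 = 84.445°
dₓₜ = R·arcsin(sin δ₁₃ · sin(θ₁₃ − θ₁₂)) = 6367·arcsin(0.06143·sin(206.518°)) = -174.665 km
|dₓₜ| = 174.665 km

174.7 km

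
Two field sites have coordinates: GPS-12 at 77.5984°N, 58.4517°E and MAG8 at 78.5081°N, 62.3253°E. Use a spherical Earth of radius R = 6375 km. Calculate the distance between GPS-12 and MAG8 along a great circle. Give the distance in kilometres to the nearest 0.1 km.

134.9 km

Δφ = 0.9097°,  Δλ = 3.8736°
a = sin²(Δφ/2) + cos φ₁ cos φ₂ sin²(Δλ/2) = 0.000112
c = 2·arcsin(√a) = 0.021156 rad = 1.2122°
d = R·c = 6375 × 0.021156 = 134.9 km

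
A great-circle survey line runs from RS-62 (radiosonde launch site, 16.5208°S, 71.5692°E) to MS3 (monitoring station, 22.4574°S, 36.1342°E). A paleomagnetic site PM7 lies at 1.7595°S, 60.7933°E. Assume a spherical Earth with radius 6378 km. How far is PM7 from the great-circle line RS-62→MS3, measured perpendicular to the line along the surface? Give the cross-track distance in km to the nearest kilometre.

1885 km

δ₁₃ = central angle RS-62→PM7 = 0.317248 rad  (haversine)
θ₁₃ = bearing RS-62→PM7 = 323.197°,  θ₁₂ = bearing RS-62→MS3 = 254.152°
dₓₜ = R·arcsin(sin δ₁₃ · sin(θ₁₃ − θ₁₂)) = 6378·arcsin(0.31195·sin(69.045°)) = 1885.383 km
|dₓₜ| = 1885.383 km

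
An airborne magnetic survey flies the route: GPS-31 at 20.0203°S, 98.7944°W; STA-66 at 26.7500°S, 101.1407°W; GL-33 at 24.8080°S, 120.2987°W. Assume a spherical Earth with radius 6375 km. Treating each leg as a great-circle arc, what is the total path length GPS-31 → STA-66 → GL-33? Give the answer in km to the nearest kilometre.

2716 km

GPS-31→STA-66: c = 0.123313 rad, d = 786.12 km
STA-66→GL-33: c = 0.302704 rad, d = 1929.74 km
Total = 786.12 + 1929.74 = 2715.86 km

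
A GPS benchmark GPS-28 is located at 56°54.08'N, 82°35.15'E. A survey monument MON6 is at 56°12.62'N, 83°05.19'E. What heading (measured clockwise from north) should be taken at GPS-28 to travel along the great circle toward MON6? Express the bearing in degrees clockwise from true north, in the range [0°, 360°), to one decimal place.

158.0°

GPS-28: φ = +56.90133°, λ = +82.58583°
MON6: φ = +56.21033°, λ = +83.08650°
Δλ = 0.5007°
y = sin Δλ · cos φ₂ = 0.004860
x = cos φ₁ sin φ₂ − sin φ₁ cos φ₂ cos Δλ = -0.012042
θ = atan2(y, x) = 158.0231° → 158.0231° (mod 360°)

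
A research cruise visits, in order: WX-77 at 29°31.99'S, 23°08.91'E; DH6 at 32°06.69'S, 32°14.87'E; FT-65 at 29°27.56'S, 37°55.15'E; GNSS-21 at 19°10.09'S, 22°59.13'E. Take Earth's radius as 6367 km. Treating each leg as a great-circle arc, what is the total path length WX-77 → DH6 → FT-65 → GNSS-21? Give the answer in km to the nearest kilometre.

WX-77: φ = -29.53317°, λ = +23.14850°
DH6: φ = -32.11150°, λ = +32.24783°
FT-65: φ = -29.45933°, λ = +37.91917°
GNSS-21: φ = -19.16817°, λ = +22.98550°
WX-77→DH6: c = 0.143556 rad, d = 914.02 km
DH6→FT-65: c = 0.096796 rad, d = 616.30 km
FT-65→GNSS-21: c = 0.297287 rad, d = 1892.82 km
Total = 914.02 + 616.30 + 1892.82 = 3423.15 km

3423 km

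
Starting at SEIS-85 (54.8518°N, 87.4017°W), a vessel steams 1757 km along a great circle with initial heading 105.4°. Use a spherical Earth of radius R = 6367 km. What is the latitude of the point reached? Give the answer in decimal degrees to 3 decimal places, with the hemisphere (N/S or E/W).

48.166°N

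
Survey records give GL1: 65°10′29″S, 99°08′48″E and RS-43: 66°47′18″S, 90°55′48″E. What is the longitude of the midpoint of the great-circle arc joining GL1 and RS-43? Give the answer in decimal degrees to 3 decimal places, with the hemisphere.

95.168°E

GL1: φ = -65.17472°, λ = +99.14667°
RS-43: φ = -66.78833°, λ = +90.93000°
Bx = cos φ₂ cos Δλ = 0.390083,  By = cos φ₂ sin Δλ = -0.056328
φₘ = atan2(sin φ₁ + sin φ₂, √((cos φ₁ + Bx)² + By²)) = -66.03623°
λₘ = λ₁ + atan2(By, cos φ₁ + Bx) = 95.16839°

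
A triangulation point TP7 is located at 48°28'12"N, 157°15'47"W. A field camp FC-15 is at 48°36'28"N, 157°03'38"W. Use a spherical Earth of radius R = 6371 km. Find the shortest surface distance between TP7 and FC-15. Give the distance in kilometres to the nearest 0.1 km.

TP7: φ = +48.47000°, λ = -157.26306°
FC-15: φ = +48.60778°, λ = -157.06056°
Δφ = 0.1378°,  Δλ = 0.2025°
a = sin²(Δφ/2) + cos φ₁ cos φ₂ sin²(Δλ/2) = 0.000003
c = 2·arcsin(√a) = 0.003355 rad = 0.1922°
d = R·c = 6371 × 0.003355 = 21.4 km

21.4 km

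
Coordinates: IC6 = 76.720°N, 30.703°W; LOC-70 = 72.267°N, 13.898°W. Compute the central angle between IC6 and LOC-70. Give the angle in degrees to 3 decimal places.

Δφ = -4.4530°,  Δλ = 16.8050°
a = sin²(Δφ/2) + cos φ₁ cos φ₂ sin²(Δλ/2) = 0.003003
c = 2·arcsin(√a) = 0.109659 rad = 6.2830°

6.283°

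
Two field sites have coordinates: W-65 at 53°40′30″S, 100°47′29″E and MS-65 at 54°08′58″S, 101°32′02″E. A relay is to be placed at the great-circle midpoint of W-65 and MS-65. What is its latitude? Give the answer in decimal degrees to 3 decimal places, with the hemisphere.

53.913°S

W-65: φ = -53.67500°, λ = +100.79139°
MS-65: φ = -54.14944°, λ = +101.53389°
Bx = cos φ₂ cos Δλ = 0.585624,  By = cos φ₂ sin Δλ = 0.007590
φₘ = atan2(sin φ₁ + sin φ₂, √((cos φ₁ + Bx)² + By²)) = -53.91279°
λₘ = λ₁ + atan2(By, cos φ₁ + Bx) = 101.16053°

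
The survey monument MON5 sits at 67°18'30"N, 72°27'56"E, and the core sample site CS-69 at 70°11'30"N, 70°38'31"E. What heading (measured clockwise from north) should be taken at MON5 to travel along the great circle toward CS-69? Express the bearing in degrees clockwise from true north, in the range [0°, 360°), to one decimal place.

MON5: φ = +67.30833°, λ = +72.46556°
CS-69: φ = +70.19167°, λ = +70.64194°
Δλ = -1.8236°
y = sin Δλ · cos φ₂ = -0.010784
x = cos φ₁ sin φ₂ − sin φ₁ cos φ₂ cos Δλ = 0.050461
θ = atan2(y, x) = -12.0631° → 347.9369° (mod 360°)

347.9°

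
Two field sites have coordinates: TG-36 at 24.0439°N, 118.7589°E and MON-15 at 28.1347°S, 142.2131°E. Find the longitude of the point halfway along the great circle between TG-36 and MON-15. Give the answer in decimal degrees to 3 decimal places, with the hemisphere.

Bx = cos φ₂ cos Δλ = 0.808982,  By = cos φ₂ sin Δλ = 0.350987
φₘ = atan2(sin φ₁ + sin φ₂, √((cos φ₁ + Bx)² + By²)) = -2.08895°
λₘ = λ₁ + atan2(By, cos φ₁ + Bx) = 130.27801°

130.278°E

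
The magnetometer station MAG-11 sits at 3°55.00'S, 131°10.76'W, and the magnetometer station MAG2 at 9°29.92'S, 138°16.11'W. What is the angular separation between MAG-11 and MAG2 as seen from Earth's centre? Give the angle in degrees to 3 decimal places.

8.983°

MAG-11: φ = -3.91667°, λ = -131.17933°
MAG2: φ = -9.49867°, λ = -138.26850°
Δφ = -5.5820°,  Δλ = -7.0892°
a = sin²(Δφ/2) + cos φ₁ cos φ₂ sin²(Δλ/2) = 0.006132
c = 2·arcsin(√a) = 0.156776 rad = 8.9826°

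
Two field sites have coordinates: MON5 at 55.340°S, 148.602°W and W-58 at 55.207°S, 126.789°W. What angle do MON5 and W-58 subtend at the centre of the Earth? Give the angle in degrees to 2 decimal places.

12.38°

Δφ = 0.1330°,  Δλ = 21.8130°
a = sin²(Δφ/2) + cos φ₁ cos φ₂ sin²(Δλ/2) = 0.011619
c = 2·arcsin(√a) = 0.215999 rad = 12.3758°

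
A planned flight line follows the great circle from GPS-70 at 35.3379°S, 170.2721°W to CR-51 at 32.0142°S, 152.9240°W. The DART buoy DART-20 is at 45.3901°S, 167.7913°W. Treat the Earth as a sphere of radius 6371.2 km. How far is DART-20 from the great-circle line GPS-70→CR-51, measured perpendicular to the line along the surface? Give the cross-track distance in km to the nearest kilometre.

δ₁₃ = central angle GPS-70→DART-20 = 0.178494 rad  (haversine)
θ₁₃ = bearing GPS-70→DART-20 = 170.142°,  θ₁₂ = bearing GPS-70→CR-51 = 81.970°
dₓₜ = R·arcsin(sin δ₁₃ · sin(θ₁₃ − θ₁₂)) = 6371.2·arcsin(0.17755·sin(88.172°)) = 1136.635 km
|dₓₜ| = 1136.635 km

1137 km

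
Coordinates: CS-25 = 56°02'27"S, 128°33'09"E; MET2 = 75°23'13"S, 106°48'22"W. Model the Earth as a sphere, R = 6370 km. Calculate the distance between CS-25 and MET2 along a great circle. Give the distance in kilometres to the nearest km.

CS-25: φ = -56.04083°, λ = +128.55250°
MET2: φ = -75.38694°, λ = -106.80611°
Δφ = -19.3461°,  Δλ = 124.6414°
a = sin²(Δφ/2) + cos φ₁ cos φ₂ sin²(Δλ/2) = 0.138752
c = 2·arcsin(√a) = 0.763392 rad = 43.7391°
d = R·c = 6370 × 0.763392 = 4862.8 km

4863 km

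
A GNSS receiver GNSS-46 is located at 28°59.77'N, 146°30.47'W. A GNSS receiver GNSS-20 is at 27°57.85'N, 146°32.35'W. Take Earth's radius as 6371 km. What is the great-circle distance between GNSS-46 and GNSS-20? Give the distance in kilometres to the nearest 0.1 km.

GNSS-46: φ = +28.99617°, λ = -146.50783°
GNSS-20: φ = +27.96417°, λ = -146.53917°
Δφ = -1.0320°,  Δλ = -0.0313°
a = sin²(Δφ/2) + cos φ₁ cos φ₂ sin²(Δλ/2) = 0.000081
c = 2·arcsin(√a) = 0.018018 rad = 1.0324°
d = R·c = 6371 × 0.018018 = 114.8 km

114.8 km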